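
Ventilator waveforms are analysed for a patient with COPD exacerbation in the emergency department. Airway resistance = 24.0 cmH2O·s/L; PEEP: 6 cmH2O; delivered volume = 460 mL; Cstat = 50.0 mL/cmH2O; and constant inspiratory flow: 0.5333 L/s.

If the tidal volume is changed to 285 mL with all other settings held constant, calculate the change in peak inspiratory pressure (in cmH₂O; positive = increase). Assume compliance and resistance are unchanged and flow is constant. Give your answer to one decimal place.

-3.5

PIP = Vt/C + R·V̇ + PEEP (constant-flow equation of motion).
Only the elastic term changes: ΔPIP = ΔVt / C = (285 − 460) / 50.0 = -3.5 cmH2O.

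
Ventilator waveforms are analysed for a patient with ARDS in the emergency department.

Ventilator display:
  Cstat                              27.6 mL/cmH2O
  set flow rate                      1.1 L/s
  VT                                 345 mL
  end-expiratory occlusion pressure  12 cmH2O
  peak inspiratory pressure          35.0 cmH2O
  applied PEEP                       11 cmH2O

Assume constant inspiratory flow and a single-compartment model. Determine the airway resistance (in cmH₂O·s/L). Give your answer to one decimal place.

9.5

Total PEEP = 12 cmH2O (set 11 + intrinsic 1); this is the baseline alveolar pressure.
Equation of motion (constant flow): PIP = Vt/C + R·V̇ + PEEP.
R·V̇ = PIP − Vt/C − PEEP = 35.0 − 345/27.6 − 12 = 35.0 − 12.5 − 12 = 10.5 cmH2O.
R = 10.5 / 1.1 = 9.545 cmH2O·s/L.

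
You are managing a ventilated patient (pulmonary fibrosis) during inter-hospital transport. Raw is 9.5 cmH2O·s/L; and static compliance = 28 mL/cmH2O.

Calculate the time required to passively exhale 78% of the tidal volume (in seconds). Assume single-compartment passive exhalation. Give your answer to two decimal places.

0.40

τ = R × C = 9.5 × 28 mL/cmH2O = 9.5 × 0.028 L/cmH2O = 0.266 s.
Exhaled fraction f = 1 − e^(−t/τ) → t = −τ·ln(1 − f) = −0.266·ln(0.22) = 0.4028 s.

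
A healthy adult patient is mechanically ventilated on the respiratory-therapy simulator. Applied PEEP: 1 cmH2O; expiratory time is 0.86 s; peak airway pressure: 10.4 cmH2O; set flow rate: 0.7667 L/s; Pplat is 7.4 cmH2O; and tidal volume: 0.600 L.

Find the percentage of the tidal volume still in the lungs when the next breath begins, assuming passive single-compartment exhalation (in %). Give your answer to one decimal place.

9.6

R = (PIP − Pplat)/V̇ = (10.4 − 7.4) / 0.7667 = 3.0/0.7667 = 3.913 cmH2O·s/L.
C = Vt/(Pplat − PEEP) = 600.0 / (7.4 − 1) = 600.0/6.4 = 93.75 mL/cmH2O.
τ = R × C = 3.913 × 0.09375 L/cmH2O = 0.3668 s.
Fraction remaining at end-expiration = e^(−Te/τ) = e^(−0.86/0.3668) = 0.09589 → 9.589%.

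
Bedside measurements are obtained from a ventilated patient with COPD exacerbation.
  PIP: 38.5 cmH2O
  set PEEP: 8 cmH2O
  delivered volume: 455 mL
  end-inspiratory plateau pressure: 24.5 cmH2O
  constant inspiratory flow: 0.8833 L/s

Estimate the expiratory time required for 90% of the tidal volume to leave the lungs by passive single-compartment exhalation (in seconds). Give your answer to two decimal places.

R = (PIP − Pplat)/V̇ = (38.5 − 24.5) / 0.8833 = 14.0/0.8833 = 15.85 cmH2O·s/L.
C = Vt/(Pplat − PEEP) = 455.0 / (24.5 − 8) = 455.0/16.5 = 27.576 mL/cmH2O.
τ = R × C = 15.85 × 0.02758 L/cmH2O = 0.4371 s.
t = −τ·ln(1 − 0.90) = −0.4371·ln(0.1) = 1.006 s.

1.01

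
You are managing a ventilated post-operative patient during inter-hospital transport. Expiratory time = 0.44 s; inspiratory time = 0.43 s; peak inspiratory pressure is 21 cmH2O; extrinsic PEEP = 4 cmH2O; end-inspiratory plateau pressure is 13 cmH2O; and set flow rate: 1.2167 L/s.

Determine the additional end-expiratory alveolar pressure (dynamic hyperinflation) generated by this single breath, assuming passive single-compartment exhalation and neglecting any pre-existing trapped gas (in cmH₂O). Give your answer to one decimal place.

2.8

Vt = flow × Ti = 1.2167 L/s × 0.43 s × 1000 mL/L = 523.18 mL.
R = (PIP − Pplat)/V̇ = (21 − 13) / 1.2167 = 8.0/1.2167 = 6.575 cmH2O·s/L.
C = Vt/(Pplat − PEEP) = 523.18 / (13 − 4) = 523.18/9.0 = 58.131 mL/cmH2O.
τ = R × C = 6.575 × 0.05813 L/cmH2O = 0.3822 s.
Fraction remaining = e^(−Te/τ) = e^(−0.44/0.3822) = 0.3162; trapped volume = 523.18 × 0.3162 = 165.43 mL.
Additional alveolar pressure from trapping ≈ V_trapped / C = 165.43 / 58.131 = 2.846 cmH2O.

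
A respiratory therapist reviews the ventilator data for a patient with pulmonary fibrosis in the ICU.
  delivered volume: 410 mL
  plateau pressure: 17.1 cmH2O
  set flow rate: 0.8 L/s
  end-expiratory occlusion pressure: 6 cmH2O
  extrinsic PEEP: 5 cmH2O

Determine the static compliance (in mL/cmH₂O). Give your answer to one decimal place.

36.9

End-expiratory occlusion gives total PEEP = 6 cmH2O (intrinsic PEEP = 6 − 5 = 1). Use total PEEP for the elastic gradient.
Cstat = Vt / (Pplat − PEEPtotal) = 410 / (17.1 − 6) = 410 / 11.1 = 36.937 mL/cmH2O.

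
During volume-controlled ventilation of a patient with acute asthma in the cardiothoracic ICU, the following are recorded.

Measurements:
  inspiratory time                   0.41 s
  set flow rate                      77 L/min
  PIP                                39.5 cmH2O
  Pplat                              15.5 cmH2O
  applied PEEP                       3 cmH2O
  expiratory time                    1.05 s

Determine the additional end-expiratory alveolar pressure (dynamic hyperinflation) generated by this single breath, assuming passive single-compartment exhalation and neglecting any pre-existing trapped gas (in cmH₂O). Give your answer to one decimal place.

3.3

Flow: 77 L/min ÷ 60 = 1.2833 L/s.
Vt = flow × Ti = 1.2833 L/s × 0.41 s × 1000 mL/L = 526.15 mL.
R = (PIP − Pplat)/V̇ = (39.5 − 15.5) / 1.2833 = 24.0/1.2833 = 18.702 cmH2O·s/L.
C = Vt/(Pplat − PEEP) = 526.15 / (15.5 − 3) = 526.15/12.5 = 42.092 mL/cmH2O.
τ = R × C = 18.702 × 0.04209 L/cmH2O = 0.7872 s.
Fraction remaining = e^(−Te/τ) = e^(−1.05/0.7872) = 0.2635; trapped volume = 526.15 × 0.2635 = 138.64 mL.
Additional alveolar pressure from trapping ≈ V_trapped / C = 138.64 / 42.092 = 3.294 cmH2O.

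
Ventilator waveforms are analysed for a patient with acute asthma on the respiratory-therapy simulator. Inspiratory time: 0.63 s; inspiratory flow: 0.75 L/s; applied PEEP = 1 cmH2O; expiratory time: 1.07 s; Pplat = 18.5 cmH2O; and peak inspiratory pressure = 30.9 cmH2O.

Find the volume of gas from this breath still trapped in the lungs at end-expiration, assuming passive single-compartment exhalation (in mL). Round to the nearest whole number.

Vt = flow × Ti = 0.75 L/s × 0.63 s × 1000 mL/L = 472.5 mL.
R = (PIP − Pplat)/V̇ = (30.9 − 18.5) / 0.75 = 12.4/0.75 = 16.533 cmH2O·s/L.
C = Vt/(Pplat − PEEP) = 472.5 / (18.5 − 1) = 472.5/17.5 = 27.0 mL/cmH2O.
τ = R × C = 16.533 × 0.027 L/cmH2O = 0.4464 s.
Fraction remaining = e^(−Te/τ) = e^(−1.07/0.4464) = 0.09099.
Trapped volume = 472.5 × 0.09099 = 42.993 mL.

43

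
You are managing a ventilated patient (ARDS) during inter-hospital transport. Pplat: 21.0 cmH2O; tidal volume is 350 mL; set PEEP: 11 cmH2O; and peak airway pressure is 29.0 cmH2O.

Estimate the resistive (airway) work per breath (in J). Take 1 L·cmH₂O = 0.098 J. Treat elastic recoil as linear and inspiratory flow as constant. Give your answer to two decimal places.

0.27

With constant inspiratory flow the resistive pressure is constant at PIP − Pplat = 29.0 − 21.0 = 8.0 cmH2O, so resistive work = 8.0 × 0.350 = 2.8 L·cmH2O.
× 0.098 J/(L·cmH2O) → 0.2744 J.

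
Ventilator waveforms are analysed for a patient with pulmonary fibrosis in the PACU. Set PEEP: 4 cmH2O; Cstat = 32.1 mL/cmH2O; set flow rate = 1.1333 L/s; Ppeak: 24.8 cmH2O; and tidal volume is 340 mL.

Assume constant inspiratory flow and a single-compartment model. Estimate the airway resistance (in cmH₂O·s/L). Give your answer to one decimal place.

Equation of motion (constant flow): PIP = Vt/C + R·V̇ + PEEP.
R·V̇ = PIP − Vt/C − PEEP = 24.8 − 340/32.1 − 4 = 24.8 − 10.592 − 4 = 10.208 cmH2O.
R = 10.208 / 1.1333 = 9.007 cmH2O·s/L.

9.0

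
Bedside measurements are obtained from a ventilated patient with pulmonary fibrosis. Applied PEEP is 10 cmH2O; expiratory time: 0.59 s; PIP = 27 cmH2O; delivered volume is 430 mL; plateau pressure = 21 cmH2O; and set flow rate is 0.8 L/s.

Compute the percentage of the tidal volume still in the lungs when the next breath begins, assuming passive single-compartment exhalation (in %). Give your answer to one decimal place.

13.4

R = (PIP − Pplat)/V̇ = (27 − 21) / 0.8 = 6.0/0.8 = 7.5 cmH2O·s/L.
C = Vt/(Pplat − PEEP) = 430.0 / (21 − 10) = 430.0/11.0 = 39.091 mL/cmH2O.
τ = R × C = 7.5 × 0.03909 L/cmH2O = 0.2932 s.
Fraction remaining at end-expiration = e^(−Te/τ) = e^(−0.59/0.2932) = 0.1337 → 13.37%.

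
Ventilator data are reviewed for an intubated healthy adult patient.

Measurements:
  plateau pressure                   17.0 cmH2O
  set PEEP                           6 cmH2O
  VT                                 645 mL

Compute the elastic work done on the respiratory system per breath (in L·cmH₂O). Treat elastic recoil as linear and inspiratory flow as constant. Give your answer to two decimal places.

Elastic work ≈ ½ × (Pplat − PEEP) × Vt = 0.5 × (17.0 − 6) × 0.645 L = 0.5 × 11.0 × 0.645 = 3.548 L·cmH2O.

3.55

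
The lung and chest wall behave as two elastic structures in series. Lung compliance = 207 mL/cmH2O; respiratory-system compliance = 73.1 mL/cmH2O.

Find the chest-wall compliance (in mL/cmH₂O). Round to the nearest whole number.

113

1/Ccw = 1/Crs − 1/CL.
1/Ccw = 1/73.1 − 1/207 = 0.008849.
Ccw = 113.01 mL/cmH2O.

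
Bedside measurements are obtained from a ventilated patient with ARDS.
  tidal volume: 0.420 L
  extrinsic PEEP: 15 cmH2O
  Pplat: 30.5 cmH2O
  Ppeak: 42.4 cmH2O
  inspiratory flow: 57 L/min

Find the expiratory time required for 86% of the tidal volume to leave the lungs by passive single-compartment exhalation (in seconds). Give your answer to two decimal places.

0.67

Flow: 57 L/min ÷ 60 = 0.95 L/s.
R = (PIP − Pplat)/V̇ = (42.4 − 30.5) / 0.95 = 11.9/0.95 = 12.526 cmH2O·s/L.
C = Vt/(Pplat − PEEP) = 420.0 / (30.5 − 15) = 420.0/15.5 = 27.097 mL/cmH2O.
τ = R × C = 12.526 × 0.0271 L/cmH2O = 0.3395 s.
t = −τ·ln(1 − 0.86) = −0.3395·ln(0.14) = 0.6675 s.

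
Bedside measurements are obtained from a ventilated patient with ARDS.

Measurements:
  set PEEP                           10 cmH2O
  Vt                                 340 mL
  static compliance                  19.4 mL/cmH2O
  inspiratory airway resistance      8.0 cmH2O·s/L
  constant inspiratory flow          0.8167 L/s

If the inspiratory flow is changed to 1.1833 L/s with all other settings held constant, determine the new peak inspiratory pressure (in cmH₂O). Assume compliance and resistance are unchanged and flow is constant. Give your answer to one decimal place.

PIP = Vt/C + R·V̇ + PEEP (constant-flow equation of motion).
Only the resistive term changes: ΔPIP = R × ΔV̇ = 8.0 × (1.1833 − 0.8167) = 8.0 × 0.3666 = 2.933 cmH2O.
Original PIP = 340/19.4 + 8.0×0.8167 + 10 = 34.059 cmH2O; new PIP = 34.059 + (2.933) = 36.992 cmH2O.

37.0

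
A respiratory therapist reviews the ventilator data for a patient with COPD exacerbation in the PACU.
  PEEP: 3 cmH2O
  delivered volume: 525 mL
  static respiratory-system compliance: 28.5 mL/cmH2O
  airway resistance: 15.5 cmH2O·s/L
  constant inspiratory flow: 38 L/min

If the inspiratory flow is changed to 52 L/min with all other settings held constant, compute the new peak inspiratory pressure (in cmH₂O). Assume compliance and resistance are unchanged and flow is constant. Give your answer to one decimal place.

34.9

Flow: 38 L/min ÷ 60 = 0.6333 L/s.
New flow: 52 L/min ÷ 60 = 0.8667 L/s.
PIP = Vt/C + R·V̇ + PEEP (constant-flow equation of motion).
Only the resistive term changes: ΔPIP = R × ΔV̇ = 15.5 × (0.8667 − 0.6333) = 15.5 × 0.2334 = 3.618 cmH2O.
Original PIP = 525/28.5 + 15.5×0.6333 + 3 = 31.237 cmH2O; new PIP = 31.237 + (3.618) = 34.855 cmH2O.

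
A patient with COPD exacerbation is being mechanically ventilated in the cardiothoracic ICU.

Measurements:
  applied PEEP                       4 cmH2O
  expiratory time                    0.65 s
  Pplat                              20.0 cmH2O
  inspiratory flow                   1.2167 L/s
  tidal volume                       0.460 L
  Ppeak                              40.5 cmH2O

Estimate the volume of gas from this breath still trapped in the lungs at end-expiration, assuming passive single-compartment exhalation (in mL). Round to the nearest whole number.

R = (PIP − Pplat)/V̇ = (40.5 − 20.0) / 1.2167 = 20.5/1.2167 = 16.849 cmH2O·s/L.
C = Vt/(Pplat − PEEP) = 460.0 / (20.0 − 4) = 460.0/16.0 = 28.75 mL/cmH2O.
τ = R × C = 16.849 × 0.02875 L/cmH2O = 0.4844 s.
Fraction remaining = e^(−Te/τ) = e^(−0.65/0.4844) = 0.2614.
Trapped volume = 460.0 × 0.2614 = 120.24 mL.

120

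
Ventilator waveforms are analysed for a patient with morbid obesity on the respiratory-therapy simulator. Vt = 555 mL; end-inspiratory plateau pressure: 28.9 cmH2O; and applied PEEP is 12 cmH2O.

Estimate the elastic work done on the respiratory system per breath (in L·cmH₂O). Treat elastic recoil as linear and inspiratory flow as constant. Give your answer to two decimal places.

4.69

Elastic work ≈ ½ × (Pplat − PEEP) × Vt = 0.5 × (28.9 − 12) × 0.555 L = 0.5 × 16.9 × 0.555 = 4.69 L·cmH2O.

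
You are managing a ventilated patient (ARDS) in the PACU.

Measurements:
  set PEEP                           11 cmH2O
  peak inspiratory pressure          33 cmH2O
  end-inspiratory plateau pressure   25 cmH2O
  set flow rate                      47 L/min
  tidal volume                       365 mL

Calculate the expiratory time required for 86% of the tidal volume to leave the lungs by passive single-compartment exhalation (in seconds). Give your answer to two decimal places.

Flow: 47 L/min ÷ 60 = 0.7833 L/s.
R = (PIP − Pplat)/V̇ = (33 − 25) / 0.7833 = 8.0/0.7833 = 10.213 cmH2O·s/L.
C = Vt/(Pplat − PEEP) = 365.0 / (25 − 11) = 365.0/14.0 = 26.071 mL/cmH2O.
τ = R × C = 10.213 × 0.02607 L/cmH2O = 0.2663 s.
t = −τ·ln(1 − 0.86) = −0.2663·ln(0.14) = 0.5236 s.

0.52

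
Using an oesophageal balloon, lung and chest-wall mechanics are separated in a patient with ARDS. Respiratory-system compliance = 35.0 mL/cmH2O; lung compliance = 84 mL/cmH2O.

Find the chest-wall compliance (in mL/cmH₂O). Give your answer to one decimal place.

60.0

1/Ccw = 1/Crs − 1/CL.
1/Ccw = 1/35.0 − 1/84 = 0.01667.
Ccw = 59.988 mL/cmH2O.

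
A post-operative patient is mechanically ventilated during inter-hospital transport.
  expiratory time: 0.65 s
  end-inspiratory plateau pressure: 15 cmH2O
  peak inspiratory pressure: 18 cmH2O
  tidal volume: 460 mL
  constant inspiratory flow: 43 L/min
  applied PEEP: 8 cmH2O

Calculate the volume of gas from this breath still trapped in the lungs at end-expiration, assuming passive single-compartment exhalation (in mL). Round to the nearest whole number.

43

Flow: 43 L/min ÷ 60 = 0.7167 L/s.
R = (PIP − Pplat)/V̇ = (18 − 15) / 0.7167 = 3.0/0.7167 = 4.186 cmH2O·s/L.
C = Vt/(Pplat − PEEP) = 460.0 / (15 − 8) = 460.0/7.0 = 65.714 mL/cmH2O.
τ = R × C = 4.186 × 0.06571 L/cmH2O = 0.2751 s.
Fraction remaining = e^(−Te/τ) = e^(−0.65/0.2751) = 0.09416.
Trapped volume = 460.0 × 0.09416 = 43.314 mL.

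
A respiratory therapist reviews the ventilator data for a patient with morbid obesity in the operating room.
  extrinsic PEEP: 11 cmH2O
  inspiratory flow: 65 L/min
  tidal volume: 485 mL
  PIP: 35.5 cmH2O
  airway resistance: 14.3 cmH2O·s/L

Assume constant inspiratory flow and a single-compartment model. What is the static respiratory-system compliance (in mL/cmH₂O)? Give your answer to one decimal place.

Flow: 65 L/min ÷ 60 = 1.0833 L/s.
Equation of motion (constant flow): PIP = Vt/C + R·V̇ + PEEP.
Vt/C = PIP − R·V̇ − PEEP = 35.5 − 14.3×1.0833 − 11 = 35.5 − 15.491 − 11 = 9.009 cmH2O.
C = Vt / 9.009 = 485 / 9.009 = 53.835 mL/cmH2O.

53.8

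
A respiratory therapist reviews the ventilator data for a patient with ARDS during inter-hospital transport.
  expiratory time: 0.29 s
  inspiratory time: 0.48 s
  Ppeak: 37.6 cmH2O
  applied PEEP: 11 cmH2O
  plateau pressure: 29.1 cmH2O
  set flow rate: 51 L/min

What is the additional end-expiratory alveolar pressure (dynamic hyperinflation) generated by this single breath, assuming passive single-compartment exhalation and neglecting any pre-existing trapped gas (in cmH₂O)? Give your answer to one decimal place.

Flow: 51 L/min ÷ 60 = 0.85 L/s.
Vt = flow × Ti = 0.85 L/s × 0.48 s × 1000 mL/L = 408.0 mL.
R = (PIP − Pplat)/V̇ = (37.6 − 29.1) / 0.85 = 8.5/0.85 = 10.0 cmH2O·s/L.
C = Vt/(Pplat − PEEP) = 408.0 / (29.1 − 11) = 408.0/18.1 = 22.541 mL/cmH2O.
τ = R × C = 10.0 × 0.02254 L/cmH2O = 0.2254 s.
Fraction remaining = e^(−Te/τ) = e^(−0.29/0.2254) = 0.2762; trapped volume = 408.0 × 0.2762 = 112.69 mL.
Additional alveolar pressure from trapping ≈ V_trapped / C = 112.69 / 22.541 = 4.999 cmH2O.

5.0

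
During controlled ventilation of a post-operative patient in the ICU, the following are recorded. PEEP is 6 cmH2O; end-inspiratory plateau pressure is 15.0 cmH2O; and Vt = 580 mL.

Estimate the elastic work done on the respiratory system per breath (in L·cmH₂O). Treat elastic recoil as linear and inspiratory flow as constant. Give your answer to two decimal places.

2.61

Elastic work ≈ ½ × (Pplat − PEEP) × Vt = 0.5 × (15.0 − 6) × 0.580 L = 0.5 × 9.0 × 0.580 = 2.61 L·cmH2O.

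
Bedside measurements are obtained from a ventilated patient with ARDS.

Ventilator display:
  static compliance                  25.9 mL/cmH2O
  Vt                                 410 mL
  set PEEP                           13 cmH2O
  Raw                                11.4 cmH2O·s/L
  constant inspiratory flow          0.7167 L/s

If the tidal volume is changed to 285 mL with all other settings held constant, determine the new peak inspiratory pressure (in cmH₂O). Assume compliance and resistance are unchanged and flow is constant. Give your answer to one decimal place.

PIP = Vt/C + R·V̇ + PEEP (constant-flow equation of motion).
Only the elastic term changes: ΔPIP = ΔVt / C = (285 − 410) / 25.9 = -4.826 cmH2O.
Original PIP = 410/25.9 + 11.4×0.7167 + 13 = 37.0 cmH2O; new PIP = 37.0 + (-4.826) = 32.174 cmH2O.

32.2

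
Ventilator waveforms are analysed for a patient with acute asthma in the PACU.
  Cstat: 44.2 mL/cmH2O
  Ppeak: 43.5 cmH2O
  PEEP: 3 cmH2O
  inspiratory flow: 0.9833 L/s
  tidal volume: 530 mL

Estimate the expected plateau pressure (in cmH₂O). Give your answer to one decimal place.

15.0

Pplat = PEEP + Vt / Cstat = 3 + 530 / 44.2 = 3 + 11.991 = 14.991 cmH2O.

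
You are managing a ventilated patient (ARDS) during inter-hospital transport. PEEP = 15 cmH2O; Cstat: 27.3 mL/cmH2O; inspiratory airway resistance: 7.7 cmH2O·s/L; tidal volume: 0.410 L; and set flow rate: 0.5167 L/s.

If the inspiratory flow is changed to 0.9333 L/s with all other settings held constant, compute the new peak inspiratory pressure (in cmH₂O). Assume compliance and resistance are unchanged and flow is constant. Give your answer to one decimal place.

37.2

PIP = Vt/C + R·V̇ + PEEP (constant-flow equation of motion).
Only the resistive term changes: ΔPIP = R × ΔV̇ = 7.7 × (0.9333 − 0.5167) = 7.7 × 0.4166 = 3.208 cmH2O.
Original PIP = 410/27.3 + 7.7×0.5167 + 15 = 33.997 cmH2O; new PIP = 33.997 + (3.208) = 37.205 cmH2O.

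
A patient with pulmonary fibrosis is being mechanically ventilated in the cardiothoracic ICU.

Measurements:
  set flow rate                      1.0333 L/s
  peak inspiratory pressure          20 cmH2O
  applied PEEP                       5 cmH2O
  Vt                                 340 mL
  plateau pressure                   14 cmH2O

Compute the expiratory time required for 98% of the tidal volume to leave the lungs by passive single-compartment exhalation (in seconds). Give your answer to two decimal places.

0.86

R = (PIP − Pplat)/V̇ = (20 − 14) / 1.0333 = 6.0/1.0333 = 5.807 cmH2O·s/L.
C = Vt/(Pplat − PEEP) = 340.0 / (14 − 5) = 340.0/9.0 = 37.778 mL/cmH2O.
τ = R × C = 5.807 × 0.03778 L/cmH2O = 0.2194 s.
t = −τ·ln(1 − 0.98) = −0.2194·ln(0.02) = 0.8583 s.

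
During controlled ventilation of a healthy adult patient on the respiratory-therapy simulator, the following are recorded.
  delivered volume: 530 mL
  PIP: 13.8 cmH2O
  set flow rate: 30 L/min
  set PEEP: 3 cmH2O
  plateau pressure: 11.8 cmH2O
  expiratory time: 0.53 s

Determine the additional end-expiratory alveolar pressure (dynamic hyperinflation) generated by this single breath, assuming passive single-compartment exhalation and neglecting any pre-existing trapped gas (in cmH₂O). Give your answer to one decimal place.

1.0

Flow: 30 L/min ÷ 60 = 0.5 L/s.
R = (PIP − Pplat)/V̇ = (13.8 − 11.8) / 0.5 = 2.0/0.5 = 4.0 cmH2O·s/L.
C = Vt/(Pplat − PEEP) = 530.0 / (11.8 − 3) = 530.0/8.8 = 60.227 mL/cmH2O.
τ = R × C = 4.0 × 0.06023 L/cmH2O = 0.2409 s.
Fraction remaining = e^(−Te/τ) = e^(−0.53/0.2409) = 0.1108; trapped volume = 530.0 × 0.1108 = 58.724 mL.
Additional alveolar pressure from trapping ≈ V_trapped / C = 58.724 / 60.227 = 0.975 cmH2O.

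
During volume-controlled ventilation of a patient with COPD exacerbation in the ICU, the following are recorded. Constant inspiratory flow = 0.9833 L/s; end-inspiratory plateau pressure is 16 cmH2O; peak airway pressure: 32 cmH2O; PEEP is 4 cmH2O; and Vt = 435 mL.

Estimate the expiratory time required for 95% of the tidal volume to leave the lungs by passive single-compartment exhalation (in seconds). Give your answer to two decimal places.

1.77

R = (PIP − Pplat)/V̇ = (32 − 16) / 0.9833 = 16.0/0.9833 = 16.272 cmH2O·s/L.
C = Vt/(Pplat − PEEP) = 435.0 / (16 − 4) = 435.0/12.0 = 36.25 mL/cmH2O.
τ = R × C = 16.272 × 0.03625 L/cmH2O = 0.5899 s.
t = −τ·ln(1 − 0.95) = −0.5899·ln(0.05) = 1.767 s.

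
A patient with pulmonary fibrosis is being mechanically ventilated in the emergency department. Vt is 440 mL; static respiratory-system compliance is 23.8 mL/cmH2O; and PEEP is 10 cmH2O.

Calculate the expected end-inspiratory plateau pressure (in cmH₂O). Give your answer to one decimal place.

Pplat = PEEP + Vt / Cstat = 10 + 440 / 23.8 = 10 + 18.487 = 28.487 cmH2O.

28.5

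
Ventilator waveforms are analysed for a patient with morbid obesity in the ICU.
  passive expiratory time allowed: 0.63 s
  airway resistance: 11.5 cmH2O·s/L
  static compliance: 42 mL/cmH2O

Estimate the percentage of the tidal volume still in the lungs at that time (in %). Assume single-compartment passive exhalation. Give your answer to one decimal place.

27.1

τ = R × C = 11.5 × 42 mL/cmH2O = 11.5 × 0.042 L/cmH2O = 0.483 s.
Passive exhalation: V(t)/V₀ = e^(−t/τ) = e^(−0.63/0.483) = 0.2713.
Fraction remaining = 0.2713 → 27.13%.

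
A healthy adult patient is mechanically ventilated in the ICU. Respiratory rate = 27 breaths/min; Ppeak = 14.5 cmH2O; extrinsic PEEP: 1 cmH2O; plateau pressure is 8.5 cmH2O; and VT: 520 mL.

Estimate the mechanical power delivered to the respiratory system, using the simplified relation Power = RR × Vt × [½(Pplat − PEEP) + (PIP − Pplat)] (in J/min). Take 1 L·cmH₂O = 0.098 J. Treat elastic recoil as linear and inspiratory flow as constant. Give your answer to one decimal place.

13.4

Per-breath work = Vt × [½(Pplat−PEEP) + (PIP−Pplat)] = 0.520 × [0.5×7.5 + 6.0] = 0.520 × 9.75 = 5.07 L·cmH2O.
Power = 27 × 5.07 = 136.89 L·cmH2O/min.
× 0.098 J/(L·cmH2O) → 13.415 J/min.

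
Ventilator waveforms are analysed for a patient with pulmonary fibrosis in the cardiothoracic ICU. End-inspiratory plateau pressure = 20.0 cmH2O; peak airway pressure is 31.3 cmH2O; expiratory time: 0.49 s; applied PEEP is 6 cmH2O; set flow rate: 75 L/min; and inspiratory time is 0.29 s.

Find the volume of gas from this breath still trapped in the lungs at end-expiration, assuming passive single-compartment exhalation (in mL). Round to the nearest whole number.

Flow: 75 L/min ÷ 60 = 1.25 L/s.
Vt = flow × Ti = 1.25 L/s × 0.29 s × 1000 mL/L = 362.5 mL.
R = (PIP − Pplat)/V̇ = (31.3 − 20.0) / 1.25 = 11.3/1.25 = 9.04 cmH2O·s/L.
C = Vt/(Pplat − PEEP) = 362.5 / (20.0 − 6) = 362.5/14.0 = 25.893 mL/cmH2O.
τ = R × C = 9.04 × 0.02589 L/cmH2O = 0.234 s.
Fraction remaining = e^(−Te/τ) = e^(−0.49/0.234) = 0.1232.
Trapped volume = 362.5 × 0.1232 = 44.66 mL.

45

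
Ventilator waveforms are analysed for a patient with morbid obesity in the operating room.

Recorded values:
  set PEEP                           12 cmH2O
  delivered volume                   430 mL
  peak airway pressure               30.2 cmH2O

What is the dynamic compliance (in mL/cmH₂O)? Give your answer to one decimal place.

23.6

Dynamic compliance = Vt / (PIP − PEEP) = 430 / (30.2 − 12) = 430 / 18.2 = 23.626 mL/cmH2O.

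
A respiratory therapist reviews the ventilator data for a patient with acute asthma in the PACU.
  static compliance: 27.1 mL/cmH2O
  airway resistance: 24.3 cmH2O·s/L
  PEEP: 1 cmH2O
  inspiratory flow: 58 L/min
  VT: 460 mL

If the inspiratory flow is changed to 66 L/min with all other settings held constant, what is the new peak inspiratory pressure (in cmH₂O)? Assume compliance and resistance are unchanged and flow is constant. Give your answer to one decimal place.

Flow: 58 L/min ÷ 60 = 0.9667 L/s.
New flow: 66 L/min ÷ 60 = 1.1 L/s.
PIP = Vt/C + R·V̇ + PEEP (constant-flow equation of motion).
Only the resistive term changes: ΔPIP = R × ΔV̇ = 24.3 × (1.1 − 0.9667) = 24.3 × 0.1333 = 3.239 cmH2O.
Original PIP = 460/27.1 + 24.3×0.9667 + 1 = 41.465 cmH2O; new PIP = 41.465 + (3.239) = 44.704 cmH2O.

44.7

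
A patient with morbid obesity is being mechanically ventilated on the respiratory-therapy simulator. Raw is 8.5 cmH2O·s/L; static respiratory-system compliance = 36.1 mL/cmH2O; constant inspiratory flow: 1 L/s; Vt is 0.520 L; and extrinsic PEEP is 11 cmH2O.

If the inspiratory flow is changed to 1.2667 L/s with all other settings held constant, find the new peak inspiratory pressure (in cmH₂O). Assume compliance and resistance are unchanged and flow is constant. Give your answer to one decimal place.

36.2

PIP = Vt/C + R·V̇ + PEEP (constant-flow equation of motion).
Only the resistive term changes: ΔPIP = R × ΔV̇ = 8.5 × (1.2667 − 1) = 8.5 × 0.2667 = 2.267 cmH2O.
Original PIP = 520/36.1 + 8.5×1 + 11 = 33.904 cmH2O; new PIP = 33.904 + (2.267) = 36.171 cmH2O.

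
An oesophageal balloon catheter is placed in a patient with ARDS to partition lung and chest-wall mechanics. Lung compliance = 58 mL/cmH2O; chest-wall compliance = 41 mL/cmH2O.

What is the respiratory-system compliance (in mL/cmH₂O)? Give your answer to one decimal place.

24.0

Lung and chest wall are elastances in series: 1/Crs = 1/CL + 1/Ccw.
1/Crs = 1/58 + 1/41 = 0.04163.
Crs = 24.021 mL/cmH2O.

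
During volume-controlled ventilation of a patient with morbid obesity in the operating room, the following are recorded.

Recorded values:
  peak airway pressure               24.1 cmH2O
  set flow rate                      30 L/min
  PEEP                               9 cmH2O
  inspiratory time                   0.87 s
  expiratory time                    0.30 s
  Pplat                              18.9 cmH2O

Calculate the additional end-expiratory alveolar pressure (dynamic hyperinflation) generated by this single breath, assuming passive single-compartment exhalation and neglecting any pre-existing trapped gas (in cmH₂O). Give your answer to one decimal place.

5.1

Flow: 30 L/min ÷ 60 = 0.5 L/s.
Vt = flow × Ti = 0.5 L/s × 0.87 s × 1000 mL/L = 435.0 mL.
R = (PIP − Pplat)/V̇ = (24.1 − 18.9) / 0.5 = 5.2/0.5 = 10.4 cmH2O·s/L.
C = Vt/(Pplat − PEEP) = 435.0 / (18.9 − 9) = 435.0/9.9 = 43.939 mL/cmH2O.
τ = R × C = 10.4 × 0.04394 L/cmH2O = 0.457 s.
Fraction remaining = e^(−Te/τ) = e^(−0.30/0.457) = 0.5187; trapped volume = 435.0 × 0.5187 = 225.63 mL.
Additional alveolar pressure from trapping ≈ V_trapped / C = 225.63 / 43.939 = 5.135 cmH2O.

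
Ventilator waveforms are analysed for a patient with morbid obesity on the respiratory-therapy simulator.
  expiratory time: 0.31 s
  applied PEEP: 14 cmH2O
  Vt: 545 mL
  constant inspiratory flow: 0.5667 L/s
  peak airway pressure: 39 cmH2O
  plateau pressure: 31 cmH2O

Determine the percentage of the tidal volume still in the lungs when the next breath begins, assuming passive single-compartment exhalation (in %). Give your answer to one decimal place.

R = (PIP − Pplat)/V̇ = (39 − 31) / 0.5667 = 8.0/0.5667 = 14.117 cmH2O·s/L.
C = Vt/(Pplat − PEEP) = 545.0 / (31 − 14) = 545.0/17.0 = 32.059 mL/cmH2O.
τ = R × C = 14.117 × 0.03206 L/cmH2O = 0.4526 s.
Fraction remaining at end-expiration = e^(−Te/τ) = e^(−0.31/0.4526) = 0.5041 → 50.41%.

50.4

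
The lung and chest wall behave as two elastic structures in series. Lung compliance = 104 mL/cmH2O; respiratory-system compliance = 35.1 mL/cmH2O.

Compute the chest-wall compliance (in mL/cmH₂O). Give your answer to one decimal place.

53.0

1/Ccw = 1/Crs − 1/CL.
1/Ccw = 1/35.1 − 1/104 = 0.01887.
Ccw = 52.994 mL/cmH2O.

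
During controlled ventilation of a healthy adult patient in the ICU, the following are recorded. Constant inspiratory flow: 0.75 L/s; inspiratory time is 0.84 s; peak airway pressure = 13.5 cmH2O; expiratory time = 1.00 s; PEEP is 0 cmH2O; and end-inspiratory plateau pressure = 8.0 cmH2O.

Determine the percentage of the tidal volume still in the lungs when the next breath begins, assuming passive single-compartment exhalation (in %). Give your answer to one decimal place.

17.7

Vt = flow × Ti = 0.75 L/s × 0.84 s × 1000 mL/L = 630.0 mL.
R = (PIP − Pplat)/V̇ = (13.5 − 8.0) / 0.75 = 5.5/0.75 = 7.333 cmH2O·s/L.
C = Vt/(Pplat − PEEP) = 630.0 / (8.0 − 0) = 630.0/8.0 = 78.75 mL/cmH2O.
τ = R × C = 7.333 × 0.07875 L/cmH2O = 0.5775 s.
Fraction remaining at end-expiration = e^(−Te/τ) = e^(−1.00/0.5775) = 0.177 → 17.7%.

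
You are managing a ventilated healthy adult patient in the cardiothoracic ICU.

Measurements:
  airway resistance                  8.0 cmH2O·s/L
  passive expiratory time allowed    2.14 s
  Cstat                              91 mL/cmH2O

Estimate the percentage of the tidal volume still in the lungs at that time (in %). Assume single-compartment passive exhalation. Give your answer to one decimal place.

5.3

τ = R × C = 8.0 × 91 mL/cmH2O = 8.0 × 0.091 L/cmH2O = 0.728 s.
Passive exhalation: V(t)/V₀ = e^(−t/τ) = e^(−2.14/0.728) = 0.05289.
Fraction remaining = 0.05289 → 5.289%.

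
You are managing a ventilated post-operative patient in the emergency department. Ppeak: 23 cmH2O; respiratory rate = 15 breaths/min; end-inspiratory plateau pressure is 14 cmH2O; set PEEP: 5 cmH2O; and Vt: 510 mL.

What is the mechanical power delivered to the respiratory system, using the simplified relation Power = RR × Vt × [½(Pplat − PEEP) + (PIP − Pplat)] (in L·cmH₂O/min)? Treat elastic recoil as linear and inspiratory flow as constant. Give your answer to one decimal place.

Per-breath work = Vt × [½(Pplat−PEEP) + (PIP−Pplat)] = 0.510 × [0.5×9.0 + 9.0] = 0.510 × 13.5 = 6.885 L·cmH2O.
Power = 15 × 6.885 = 103.28 L·cmH2O/min.

103.3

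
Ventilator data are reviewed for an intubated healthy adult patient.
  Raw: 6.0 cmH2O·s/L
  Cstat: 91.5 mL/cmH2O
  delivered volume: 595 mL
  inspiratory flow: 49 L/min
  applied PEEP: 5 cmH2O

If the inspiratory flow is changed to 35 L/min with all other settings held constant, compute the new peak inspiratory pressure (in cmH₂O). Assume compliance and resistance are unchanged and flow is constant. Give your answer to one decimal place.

Flow: 49 L/min ÷ 60 = 0.8167 L/s.
New flow: 35 L/min ÷ 60 = 0.5833 L/s.
PIP = Vt/C + R·V̇ + PEEP (constant-flow equation of motion).
Only the resistive term changes: ΔPIP = R × ΔV̇ = 6.0 × (0.5833 − 0.8167) = 6.0 × -0.2334 = -1.4 cmH2O.
Original PIP = 595/91.5 + 6.0×0.8167 + 5 = 16.403 cmH2O; new PIP = 16.403 + (-1.4) = 15.003 cmH2O.

15.0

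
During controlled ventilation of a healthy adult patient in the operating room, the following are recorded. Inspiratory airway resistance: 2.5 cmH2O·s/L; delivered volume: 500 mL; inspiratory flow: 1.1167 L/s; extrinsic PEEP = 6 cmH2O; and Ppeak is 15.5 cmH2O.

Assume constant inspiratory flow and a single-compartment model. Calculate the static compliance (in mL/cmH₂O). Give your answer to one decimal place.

Equation of motion (constant flow): PIP = Vt/C + R·V̇ + PEEP.
Vt/C = PIP − R·V̇ − PEEP = 15.5 − 2.5×1.1167 − 6 = 15.5 − 2.792 − 6 = 6.708 cmH2O.
C = Vt / 6.708 = 500 / 6.708 = 74.538 mL/cmH2O.

74.5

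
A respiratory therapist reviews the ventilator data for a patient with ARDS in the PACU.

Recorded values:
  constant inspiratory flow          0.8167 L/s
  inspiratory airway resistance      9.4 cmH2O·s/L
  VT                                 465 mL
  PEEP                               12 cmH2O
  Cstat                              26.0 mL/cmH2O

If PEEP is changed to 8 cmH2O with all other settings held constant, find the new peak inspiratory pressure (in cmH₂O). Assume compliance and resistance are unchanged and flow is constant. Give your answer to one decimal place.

PIP = Vt/C + R·V̇ + PEEP (constant-flow equation of motion).
Only the baseline term changes: ΔPIP = ΔPEEP = 8 − 12 = -4.0 cmH2O.
Original PIP = 465/26.0 + 9.4×0.8167 + 12 = 37.562 cmH2O; new PIP = 37.562 + (-4.0) = 33.562 cmH2O.

33.6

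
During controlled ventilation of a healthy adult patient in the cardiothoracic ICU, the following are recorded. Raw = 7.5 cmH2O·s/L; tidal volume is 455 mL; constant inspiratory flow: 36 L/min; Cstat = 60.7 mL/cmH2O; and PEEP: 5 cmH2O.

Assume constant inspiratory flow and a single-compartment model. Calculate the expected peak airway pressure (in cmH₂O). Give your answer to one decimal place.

17.0

Flow: 36 L/min ÷ 60 = 0.6 L/s.
Equation of motion (constant flow): PIP = Vt/C + R·V̇ + PEEP.
PIP = 455/60.7 + 7.5×0.6 + 5 = 7.496 + 4.5 + 5 = 16.996 cmH2O.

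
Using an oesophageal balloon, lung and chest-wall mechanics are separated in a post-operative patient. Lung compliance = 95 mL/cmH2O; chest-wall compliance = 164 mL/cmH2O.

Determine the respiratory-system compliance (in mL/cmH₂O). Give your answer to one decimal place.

Lung and chest wall are elastances in series: 1/Crs = 1/CL + 1/Ccw.
1/Crs = 1/95 + 1/164 = 0.01662.
Crs = 60.168 mL/cmH2O.

60.2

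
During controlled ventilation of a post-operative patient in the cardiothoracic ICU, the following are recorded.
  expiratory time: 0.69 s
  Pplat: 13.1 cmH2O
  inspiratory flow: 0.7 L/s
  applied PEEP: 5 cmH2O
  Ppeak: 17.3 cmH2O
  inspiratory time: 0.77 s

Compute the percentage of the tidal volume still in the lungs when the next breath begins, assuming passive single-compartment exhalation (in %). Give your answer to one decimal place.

Vt = flow × Ti = 0.7 L/s × 0.77 s × 1000 mL/L = 539.0 mL.
R = (PIP − Pplat)/V̇ = (17.3 − 13.1) / 0.7 = 4.2/0.7 = 6.0 cmH2O·s/L.
C = Vt/(Pplat − PEEP) = 539.0 / (13.1 − 5) = 539.0/8.1 = 66.543 mL/cmH2O.
τ = R × C = 6.0 × 0.06654 L/cmH2O = 0.3992 s.
Fraction remaining at end-expiration = e^(−Te/τ) = e^(−0.69/0.3992) = 0.1776 → 17.76%.

17.8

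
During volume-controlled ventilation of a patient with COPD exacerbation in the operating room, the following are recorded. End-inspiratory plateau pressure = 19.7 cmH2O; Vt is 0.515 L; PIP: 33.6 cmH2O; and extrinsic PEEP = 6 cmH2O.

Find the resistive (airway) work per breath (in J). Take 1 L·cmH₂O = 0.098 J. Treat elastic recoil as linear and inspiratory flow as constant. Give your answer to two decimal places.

With constant inspiratory flow the resistive pressure is constant at PIP − Pplat = 33.6 − 19.7 = 13.9 cmH2O, so resistive work = 13.9 × 0.515 = 7.159 L·cmH2O.
× 0.098 J/(L·cmH2O) → 0.7016 J.

0.70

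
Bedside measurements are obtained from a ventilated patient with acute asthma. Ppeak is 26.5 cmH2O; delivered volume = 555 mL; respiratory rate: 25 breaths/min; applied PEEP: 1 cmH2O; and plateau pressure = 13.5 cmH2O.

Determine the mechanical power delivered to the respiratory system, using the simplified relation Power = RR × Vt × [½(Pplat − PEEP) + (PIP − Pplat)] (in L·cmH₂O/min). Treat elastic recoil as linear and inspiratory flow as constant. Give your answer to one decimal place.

Per-breath work = Vt × [½(Pplat−PEEP) + (PIP−Pplat)] = 0.555 × [0.5×12.5 + 13.0] = 0.555 × 19.25 = 10.684 L·cmH2O.
Power = 25 × 10.684 = 267.1 L·cmH2O/min.

267.1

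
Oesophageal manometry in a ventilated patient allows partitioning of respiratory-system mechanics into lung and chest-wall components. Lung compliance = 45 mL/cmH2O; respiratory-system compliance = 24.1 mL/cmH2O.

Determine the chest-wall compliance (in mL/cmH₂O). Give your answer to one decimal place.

1/Ccw = 1/Crs − 1/CL.
1/Ccw = 1/24.1 − 1/45 = 0.01927.
Ccw = 51.894 mL/cmH2O.

51.9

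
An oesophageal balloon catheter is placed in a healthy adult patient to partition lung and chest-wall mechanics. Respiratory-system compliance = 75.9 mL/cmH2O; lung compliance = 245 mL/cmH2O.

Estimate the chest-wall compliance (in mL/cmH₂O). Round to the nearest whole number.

1/Ccw = 1/Crs − 1/CL.
1/Ccw = 1/75.9 − 1/245 = 0.009094.
Ccw = 109.96 mL/cmH2O.

110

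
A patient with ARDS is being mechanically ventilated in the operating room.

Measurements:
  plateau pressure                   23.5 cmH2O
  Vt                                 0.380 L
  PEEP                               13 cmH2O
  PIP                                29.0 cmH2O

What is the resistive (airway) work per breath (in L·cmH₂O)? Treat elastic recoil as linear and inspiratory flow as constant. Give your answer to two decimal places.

With constant inspiratory flow the resistive pressure is constant at PIP − Pplat = 29.0 − 23.5 = 5.5 cmH2O, so resistive work = 5.5 × 0.380 = 2.09 L·cmH2O.

2.09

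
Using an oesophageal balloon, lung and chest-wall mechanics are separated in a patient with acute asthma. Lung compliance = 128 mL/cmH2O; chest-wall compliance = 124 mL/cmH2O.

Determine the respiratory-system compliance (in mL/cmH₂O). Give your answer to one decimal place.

63.0

Lung and chest wall are elastances in series: 1/Crs = 1/CL + 1/Ccw.
1/Crs = 1/128 + 1/124 = 0.01588.
Crs = 62.972 mL/cmH2O.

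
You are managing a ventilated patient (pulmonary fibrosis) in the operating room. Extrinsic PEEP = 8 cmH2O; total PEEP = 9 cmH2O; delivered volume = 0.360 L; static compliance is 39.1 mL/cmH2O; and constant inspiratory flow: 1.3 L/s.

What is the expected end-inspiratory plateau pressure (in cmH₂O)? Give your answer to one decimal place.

End-expiratory occlusion gives total PEEP = 9 cmH2O (intrinsic PEEP = 9 − 8 = 1). Use total PEEP for the elastic gradient.
Pplat = PEEPtotal + Vt / Cstat = 9 + 360 / 39.1 = 9 + 9.207 = 18.207 cmH2O.

18.2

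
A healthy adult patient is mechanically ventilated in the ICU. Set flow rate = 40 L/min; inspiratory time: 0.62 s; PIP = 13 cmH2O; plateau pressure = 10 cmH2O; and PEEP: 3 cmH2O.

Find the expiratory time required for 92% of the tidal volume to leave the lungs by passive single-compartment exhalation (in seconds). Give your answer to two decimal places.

Flow: 40 L/min ÷ 60 = 0.6667 L/s.
Vt = flow × Ti = 0.6667 L/s × 0.62 s × 1000 mL/L = 413.35 mL.
R = (PIP − Pplat)/V̇ = (13 − 10) / 0.6667 = 3.0/0.6667 = 4.5 cmH2O·s/L.
C = Vt/(Pplat − PEEP) = 413.35 / (10 − 3) = 413.35/7.0 = 59.05 mL/cmH2O.
τ = R × C = 4.5 × 0.05905 L/cmH2O = 0.2657 s.
t = −τ·ln(1 − 0.92) = −0.2657·ln(0.08) = 0.6711 s.

0.67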